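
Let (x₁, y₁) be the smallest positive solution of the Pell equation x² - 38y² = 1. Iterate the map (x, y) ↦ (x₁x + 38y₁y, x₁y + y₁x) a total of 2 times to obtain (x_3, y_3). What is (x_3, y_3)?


Step 1: Find the fundamental solution (x₁, y₁) of x² - 38y² = 1.
  Expand √38 as a continued fraction. a₀ = ⌊√38⌋ = 6; iterate m_{k+1} = d_k·a_k − m_k, d_{k+1} = (38 − m_{k+1}²)/d_k, a_{k+1} = ⌊(a₀ + m_{k+1})/d_{k+1}⌋ (starting m₀ = 0, d₀ = 1), with convergents p_k = a_k·p_{k-1} + p_{k-2}, q_k = a_k·q_{k-1} + q_{k-2} (p₋₁ = 1, q₋₁ = 0):
  k = 0: a₀ = 6; p₀/q₀ = 6/1; p₀² − 38·q₀² = 36 − 38 = -2.
  k = 1: m = 6, d = 2, a = ⌊(6 + 6)/2⌋ = 6; p/q = (6·6 + 1)/(6·1 + 0) = 37/6; p² − 38·q² = 1369 − 1368 = 1.
  The first convergent with p² − 38·q² = 1 gives the fundamental solution (x₁, y₁) = (37, 6).
Step 2: Apply the recurrence (x_{n+1}, y_{n+1}) = (x₁x_n + 38y₁y_n, x₁y_n + y₁x_n) repeatedly.
  From (x_1, y_1) = (37, 6): x_2 = 37·37 + 38·6·6 = 2737; y_2 = 37·6 + 6·37 = 444.
  From (x_2, y_2) = (2737, 444): x_3 = 37·2737 + 38·6·444 = 202501; y_3 = 37·444 + 6·2737 = 32850.
Step 3: Verify x_3² - 38·y_3² = 41006655001 - 41006655000 = 1 (should be 1). ✓

(x_1, y_1) = (37, 6); (x_3, y_3) = (202501, 32850).


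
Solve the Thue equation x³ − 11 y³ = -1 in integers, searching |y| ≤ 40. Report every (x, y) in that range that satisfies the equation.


The equation is x³ - 11y³ = -1. For fixed y, x³ = 11·y³ − 1, so a solution requires the RHS to be a perfect cube.
Strategy: iterate y from -40 to 40, compute RHS = 11·y³ − 1, and check whether it is a (positive or negative) perfect cube.
Check small values of y:
  y = 0: RHS = -1 = (-1)³ ⇒ x = -1 works.
  y = 1: RHS = 10 is not a perfect cube.
  y = -1: RHS = -12 is not a perfect cube.
  y = 2: RHS = 87 is not a perfect cube.
  y = -2: RHS = -89 is not a perfect cube.
  y = 3: RHS = 296 is not a perfect cube.
  y = -3: RHS = -298 is not a perfect cube.
Continuing the search up to |y| = 40 finds no further solutions beyond those listed.
Collected solutions: (-1, 0).

Solutions (with |y| ≤ 40): (-1, 0).


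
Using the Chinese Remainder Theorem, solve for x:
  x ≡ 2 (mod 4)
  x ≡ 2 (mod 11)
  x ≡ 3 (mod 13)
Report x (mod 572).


Moduli 4, 11, 13 are pairwise coprime; by CRT there is a unique solution modulo M = 4 · 11 · 13 = 572.
Solve pairwise, accumulating the modulus:
  Start with x ≡ 2 (mod 4).
  Combine with x ≡ 2 (mod 11): since gcd(4, 11) = 1, we get a unique residue mod 44.
    Write x = 2 + 4·t and substitute into x ≡ 2 (mod 11): 4·t ≡ 2 − 2 = 0 (mod 11).
    The inverse of 4 mod 11 is 3 (since 4·3 = 12 = 1·11 + 1), so t ≡ 3·0 = 0 ≡ 0 (mod 11).
    Then x = 2 + 4·0 = 2, valid modulo lcm(4, 11) = 44: x ≡ 2 (mod 44).
  Combine with x ≡ 3 (mod 13): since gcd(44, 13) = 1, we get a unique residue mod 572.
    Write x = 2 + 44·t and substitute into x ≡ 3 (mod 13): 44·t ≡ 3 − 2 = 1 (mod 13).
    Reduce coefficients mod 13: 5·t ≡ 1 (mod 13).
    The inverse of 5 mod 13 is 8 (since 5·8 = 40 = 3·13 + 1), so t ≡ 8·1 = 8 ≡ 8 (mod 13).
    Then x = 2 + 44·8 = 354, valid modulo lcm(44, 13) = 572: x ≡ 354 (mod 572).
Verify: 354 mod 4 = 2 ✓, 354 mod 11 = 2 ✓, 354 mod 13 = 3 ✓.

x ≡ 354 (mod 572).


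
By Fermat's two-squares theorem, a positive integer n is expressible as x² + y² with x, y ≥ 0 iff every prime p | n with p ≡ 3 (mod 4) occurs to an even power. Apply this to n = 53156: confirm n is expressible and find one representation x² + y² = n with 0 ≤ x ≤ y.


Step 1: Factor n = 53156 = 2^2 · 97 · 137.
Step 2: Check the mod-4 condition on each prime factor: 2 = 2 (special); 97 ≡ 1 (mod 4), exponent 1; 137 ≡ 1 (mod 4), exponent 1.
All primes ≡ 3 (mod 4) appear to even exponent (or don't appear), so by the two-squares theorem n IS expressible as a sum of two squares.
Step 3: Build a representation. Group n = k² · m with k = 2 and m = 97 · 137 = 13289 (a product of primes ≡ 1 (mod 4)); a representation of m scales to one of n via (k·x)² + (k·y)² = k²(x² + y²). Each prime p ≡ 1 (mod 4) is itself a sum of two squares; find a² by testing p − a² for a perfect square:
  97: 97 − 1² = 96, 97 − 2² = 93, 97 − 3² = 88, 97 − 4² = 81 = 9² ⇒ 97 = 4² + 9².
  137: 137 − 1² = 136, 137 − 2² = 133, 137 − 3² = 128, 137 − 4² = 121 = 11² ⇒ 137 = 4² + 11².
  Combine using the Brahmagupta–Fibonacci identity (a² + b²)(c² + d²) = (ac − bd)² + (ad + bc)² = (ac + bd)² + (ad − bc)²:
  97 · 137 = 13289: from (4² + 9²)(4² + 11²), take (4·4 − 9·11, 4·11 + 9·4) = (16 − 99, 44 + 36) = (-83, 80); dropping signs (only squares matter) gives (83, 80); check 83² + 80² = 6889 + 6400 = 13289 ✓.
  Scale by k = 2: (2·83, 2·80) = (166, 160).
Step 4: Order so x ≤ y and verify: 160² + 166² = 25600 + 27556 = 53156 = n. ✓

n = 53156 = 160² + 166² (one valid representation with x ≤ y).


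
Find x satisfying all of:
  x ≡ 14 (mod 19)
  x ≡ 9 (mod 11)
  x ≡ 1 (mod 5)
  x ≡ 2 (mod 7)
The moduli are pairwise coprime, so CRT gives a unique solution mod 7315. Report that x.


Product of moduli M = 19 · 11 · 5 · 7 = 7315.
Merge one congruence at a time:
  Start: x ≡ 14 (mod 19).
  Combine with x ≡ 9 (mod 11); new modulus lcm = 209.
    Write x = 14 + 19·t and substitute into x ≡ 9 (mod 11): 19·t ≡ 9 − 14 = -5 (mod 11).
    Reduce coefficients mod 11: 8·t ≡ 6 (mod 11).
    The inverse of 8 mod 11 is 7 (since 8·7 = 56 = 5·11 + 1), so t ≡ 7·6 = 42 ≡ 9 (mod 11).
    Then x = 14 + 19·9 = 185, valid modulo lcm(19, 11) = 209: x ≡ 185 (mod 209).
  Combine with x ≡ 1 (mod 5); new modulus lcm = 1045.
    Write x = 185 + 209·t and substitute into x ≡ 1 (mod 5): 209·t ≡ 1 − 185 = -184 (mod 5).
    Reduce coefficients mod 5: 4·t ≡ 1 (mod 5).
    The inverse of 4 mod 5 is 4 (since 4·4 = 16 = 3·5 + 1), so t ≡ 4·1 = 4 ≡ 4 (mod 5).
    Then x = 185 + 209·4 = 1021, valid modulo lcm(209, 5) = 1045: x ≡ 1021 (mod 1045).
  Combine with x ≡ 2 (mod 7); new modulus lcm = 7315.
    Write x = 1021 + 1045·t and substitute into x ≡ 2 (mod 7): 1045·t ≡ 2 − 1021 = -1019 (mod 7).
    Reduce coefficients mod 7: 2·t ≡ 3 (mod 7).
    The inverse of 2 mod 7 is 4 (since 2·4 = 8 = 1·7 + 1), so t ≡ 4·3 = 12 ≡ 5 (mod 7).
    Then x = 1021 + 1045·5 = 6246, valid modulo lcm(1045, 7) = 7315: x ≡ 6246 (mod 7315).
Verify against each original: 6246 mod 19 = 14, 6246 mod 11 = 9, 6246 mod 5 = 1, 6246 mod 7 = 2.

x ≡ 6246 (mod 7315).


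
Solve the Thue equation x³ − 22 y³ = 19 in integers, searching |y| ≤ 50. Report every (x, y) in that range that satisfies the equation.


The equation is x³ - 22y³ = 19. For fixed y, x³ = 22·y³ + 19, so a solution requires the RHS to be a perfect cube.
Strategy: iterate y from -50 to 50, compute RHS = 22·y³ + 19, and check whether it is a (positive or negative) perfect cube.
Check small values of y:
  y = 0: RHS = 19 is not a perfect cube.
  y = 1: RHS = 41 is not a perfect cube.
  y = -1: RHS = -3 is not a perfect cube.
  y = 2: RHS = 195 is not a perfect cube.
  y = -2: RHS = -157 is not a perfect cube.
  y = 3: RHS = 613 is not a perfect cube.
  y = -3: RHS = -575 is not a perfect cube.
Continuing the search up to |y| = 50 finds no solutions either.
No (x, y) in the scanned range satisfies the equation.

No integer solutions with |y| ≤ 50.


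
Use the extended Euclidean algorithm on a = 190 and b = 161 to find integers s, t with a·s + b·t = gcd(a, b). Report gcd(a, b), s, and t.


Euclidean algorithm on (190, 161) — divide until remainder is 0:
  190 = 1 · 161 + 29
  161 = 5 · 29 + 16
  29 = 1 · 16 + 13
  16 = 1 · 13 + 3
  13 = 4 · 3 + 1
  3 = 3 · 1 + 0
gcd(190, 161) = 1.
Track Bezout coefficients alongside the remainders: start with r₀ = 190 = a·1 + b·0 (s = 1, t = 0) and r₁ = 161 = a·0 + b·1 (s = 0, t = 1); each new remainder r_{k+1} = r_{k-1} − q_k·r_k inherits s_{k+1} = s_{k-1} − q_k·s_k, t_{k+1} = t_{k-1} − q_k·t_k, so r_k = a·s_k + b·t_k at every step:
  q = 1: r = 29, s = 1 − 1·0 = 1, t = 0 − 1·1 = -1  (check: 190·1 + 161·(-1) = 29)
  q = 5: r = 16, s = 0 − 5·1 = -5, t = 1 − 5·(-1) = 6  (check: 190·(-5) + 161·6 = 16)
  q = 1: r = 13, s = 1 − 1·(-5) = 6, t = -1 − 1·6 = -7  (check: 190·6 + 161·(-7) = 13)
  q = 1: r = 3, s = -5 − 1·6 = -11, t = 6 − 1·(-7) = 13  (check: 190·(-11) + 161·13 = 3)
  q = 4: r = 1, s = 6 − 4·(-11) = 50, t = -7 − 4·13 = -59  (check: 190·50 + 161·(-59) = 1)
The row with r = 1 (the gcd) gives the Bezout coefficients s = 50, t = -59.
Result: 190 · (50) + 161 · (-59) = 1.

gcd(190, 161) = 1; s = 50, t = -59 (check: 190·50 + 161·(-59) = 1).


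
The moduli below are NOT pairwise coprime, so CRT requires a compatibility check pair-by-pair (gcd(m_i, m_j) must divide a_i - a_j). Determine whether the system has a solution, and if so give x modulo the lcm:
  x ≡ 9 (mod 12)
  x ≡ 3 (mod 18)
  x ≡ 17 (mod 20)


Moduli 12, 18, 20 are not pairwise coprime, so CRT works modulo lcm(m_i) when all pairwise compatibility conditions hold.
Pairwise compatibility: gcd(m_i, m_j) must divide a_i - a_j for every pair.
Merge one congruence at a time:
  Start: x ≡ 9 (mod 12).
  Combine with x ≡ 3 (mod 18): gcd(12, 18) = 6; 3 - 9 = -6, which IS divisible by 6, so compatible.
    Write x = 9 + 12·t and substitute into x ≡ 3 (mod 18): 12·t ≡ 3 − 9 = -6 (mod 18).
    Divide the congruence (and modulus) by g = 6: 2·t ≡ -1 (mod 3).
    Reduce coefficients mod 3: 2·t ≡ 2 (mod 3).
    The inverse of 2 mod 3 is 2 (since 2·2 = 4 = 1·3 + 1), so t ≡ 2·2 = 4 ≡ 1 (mod 3).
    Then x = 9 + 12·1 = 21, valid modulo lcm(12, 18) = 36: x ≡ 21 (mod 36).
  Combine with x ≡ 17 (mod 20): gcd(36, 20) = 4; 17 - 21 = -4, which IS divisible by 4, so compatible.
    Write x = 21 + 36·t and substitute into x ≡ 17 (mod 20): 36·t ≡ 17 − 21 = -4 (mod 20).
    Divide the congruence (and modulus) by g = 4: 9·t ≡ -1 (mod 5).
    Reduce coefficients mod 5: 4·t ≡ 4 (mod 5).
    The inverse of 4 mod 5 is 4 (since 4·4 = 16 = 3·5 + 1), so t ≡ 4·4 = 16 ≡ 1 (mod 5).
    Then x = 21 + 36·1 = 57, valid modulo lcm(36, 20) = 180: x ≡ 57 (mod 180).
Verify: 57 mod 12 = 9, 57 mod 18 = 3, 57 mod 20 = 17.

x ≡ 57 (mod 180).


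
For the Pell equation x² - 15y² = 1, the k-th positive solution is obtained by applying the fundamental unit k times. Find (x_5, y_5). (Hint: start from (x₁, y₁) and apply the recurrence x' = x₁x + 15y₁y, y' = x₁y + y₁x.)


Step 1: Find the fundamental solution (x₁, y₁) of x² - 15y² = 1.
  Expand √15 as a continued fraction. a₀ = ⌊√15⌋ = 3; iterate m_{k+1} = d_k·a_k − m_k, d_{k+1} = (15 − m_{k+1}²)/d_k, a_{k+1} = ⌊(a₀ + m_{k+1})/d_{k+1}⌋ (starting m₀ = 0, d₀ = 1), with convergents p_k = a_k·p_{k-1} + p_{k-2}, q_k = a_k·q_{k-1} + q_{k-2} (p₋₁ = 1, q₋₁ = 0):
  k = 0: a₀ = 3; p₀/q₀ = 3/1; p₀² − 15·q₀² = 9 − 15 = -6.
  k = 1: m = 3, d = 6, a = ⌊(3 + 3)/6⌋ = 1; p/q = (1·3 + 1)/(1·1 + 0) = 4/1; p² − 15·q² = 16 − 15 = 1.
  The first convergent with p² − 15·q² = 1 gives the fundamental solution (x₁, y₁) = (4, 1).
Step 2: Apply the recurrence (x_{n+1}, y_{n+1}) = (x₁x_n + 15y₁y_n, x₁y_n + y₁x_n) repeatedly.
  From (x_1, y_1) = (4, 1): x_2 = 4·4 + 15·1·1 = 31; y_2 = 4·1 + 1·4 = 8.
  From (x_2, y_2) = (31, 8): x_3 = 4·31 + 15·1·8 = 244; y_3 = 4·8 + 1·31 = 63.
  From (x_3, y_3) = (244, 63): x_4 = 4·244 + 15·1·63 = 1921; y_4 = 4·63 + 1·244 = 496.
  From (x_4, y_4) = (1921, 496): x_5 = 4·1921 + 15·1·496 = 15124; y_5 = 4·496 + 1·1921 = 3905.
Step 3: Verify x_5² - 15·y_5² = 228735376 - 228735375 = 1 (should be 1). ✓

(x_1, y_1) = (4, 1); (x_5, y_5) = (15124, 3905).


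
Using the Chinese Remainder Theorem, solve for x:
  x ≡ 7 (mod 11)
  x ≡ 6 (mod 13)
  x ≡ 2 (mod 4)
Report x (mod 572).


Moduli 11, 13, 4 are pairwise coprime; by CRT there is a unique solution modulo M = 11 · 13 · 4 = 572.
Solve pairwise, accumulating the modulus:
  Start with x ≡ 7 (mod 11).
  Combine with x ≡ 6 (mod 13): since gcd(11, 13) = 1, we get a unique residue mod 143.
    Write x = 7 + 11·t and substitute into x ≡ 6 (mod 13): 11·t ≡ 6 − 7 = -1 (mod 13).
    Reduce coefficients mod 13: 11·t ≡ 12 (mod 13).
    The inverse of 11 mod 13 is 6 (since 11·6 = 66 = 5·13 + 1), so t ≡ 6·12 = 72 ≡ 7 (mod 13).
    Then x = 7 + 11·7 = 84, valid modulo lcm(11, 13) = 143: x ≡ 84 (mod 143).
  Combine with x ≡ 2 (mod 4): since gcd(143, 4) = 1, we get a unique residue mod 572.
    Write x = 84 + 143·t and substitute into x ≡ 2 (mod 4): 143·t ≡ 2 − 84 = -82 (mod 4).
    Reduce coefficients mod 4: 3·t ≡ 2 (mod 4).
    The inverse of 3 mod 4 is 3 (since 3·3 = 9 = 2·4 + 1), so t ≡ 3·2 = 6 ≡ 2 (mod 4).
    Then x = 84 + 143·2 = 370, valid modulo lcm(143, 4) = 572: x ≡ 370 (mod 572).
Verify: 370 mod 11 = 7 ✓, 370 mod 13 = 6 ✓, 370 mod 4 = 2 ✓.

x ≡ 370 (mod 572).


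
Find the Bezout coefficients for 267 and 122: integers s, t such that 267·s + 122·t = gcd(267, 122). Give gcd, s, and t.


Euclidean algorithm on (267, 122) — divide until remainder is 0:
  267 = 2 · 122 + 23
  122 = 5 · 23 + 7
  23 = 3 · 7 + 2
  7 = 3 · 2 + 1
  2 = 2 · 1 + 0
gcd(267, 122) = 1.
Track Bezout coefficients alongside the remainders: start with r₀ = 267 = a·1 + b·0 (s = 1, t = 0) and r₁ = 122 = a·0 + b·1 (s = 0, t = 1); each new remainder r_{k+1} = r_{k-1} − q_k·r_k inherits s_{k+1} = s_{k-1} − q_k·s_k, t_{k+1} = t_{k-1} − q_k·t_k, so r_k = a·s_k + b·t_k at every step:
  q = 2: r = 23, s = 1 − 2·0 = 1, t = 0 − 2·1 = -2  (check: 267·1 + 122·(-2) = 23)
  q = 5: r = 7, s = 0 − 5·1 = -5, t = 1 − 5·(-2) = 11  (check: 267·(-5) + 122·11 = 7)
  q = 3: r = 2, s = 1 − 3·(-5) = 16, t = -2 − 3·11 = -35  (check: 267·16 + 122·(-35) = 2)
  q = 3: r = 1, s = -5 − 3·16 = -53, t = 11 − 3·(-35) = 116  (check: 267·(-53) + 122·116 = 1)
The row with r = 1 (the gcd) gives the Bezout coefficients s = -53, t = 116.
Result: 267 · (-53) + 122 · (116) = 1.

gcd(267, 122) = 1; s = -53, t = 116 (check: 267·(-53) + 122·116 = 1).


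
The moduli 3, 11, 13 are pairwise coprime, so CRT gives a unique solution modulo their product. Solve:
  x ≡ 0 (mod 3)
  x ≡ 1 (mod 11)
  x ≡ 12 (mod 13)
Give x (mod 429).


Moduli 3, 11, 13 are pairwise coprime; by CRT there is a unique solution modulo M = 3 · 11 · 13 = 429.
Solve pairwise, accumulating the modulus:
  Start with x ≡ 0 (mod 3).
  Combine with x ≡ 1 (mod 11): since gcd(3, 11) = 1, we get a unique residue mod 33.
    Write x = 0 + 3·t and substitute into x ≡ 1 (mod 11): 3·t ≡ 1 − 0 = 1 (mod 11).
    The inverse of 3 mod 11 is 4 (since 3·4 = 12 = 1·11 + 1), so t ≡ 4·1 = 4 ≡ 4 (mod 11).
    Then x = 0 + 3·4 = 12, valid modulo lcm(3, 11) = 33: x ≡ 12 (mod 33).
  Combine with x ≡ 12 (mod 13): since gcd(33, 13) = 1, we get a unique residue mod 429.
    Write x = 12 + 33·t and substitute into x ≡ 12 (mod 13): 33·t ≡ 12 − 12 = 0 (mod 13).
    Reduce coefficients mod 13: 7·t ≡ 0 (mod 13).
    The inverse of 7 mod 13 is 2 (since 7·2 = 14 = 1·13 + 1), so t ≡ 2·0 = 0 ≡ 0 (mod 13).
    Then x = 12 + 33·0 = 12, valid modulo lcm(33, 13) = 429: x ≡ 12 (mod 429).
Verify: 12 mod 3 = 0 ✓, 12 mod 11 = 1 ✓, 12 mod 13 = 12 ✓.

x ≡ 12 (mod 429).


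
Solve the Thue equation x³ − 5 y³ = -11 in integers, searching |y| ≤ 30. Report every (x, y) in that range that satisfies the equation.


The equation is x³ - 5y³ = -11. For fixed y, x³ = 5·y³ − 11, so a solution requires the RHS to be a perfect cube.
Strategy: iterate y from -30 to 30, compute RHS = 5·y³ − 11, and check whether it is a (positive or negative) perfect cube.
Check small values of y:
  y = 0: RHS = -11 is not a perfect cube.
  y = 1: RHS = -6 is not a perfect cube.
  y = -1: RHS = -16 is not a perfect cube.
  y = 2: RHS = 29 is not a perfect cube.
  y = -2: RHS = -51 is not a perfect cube.
  y = 3: RHS = 124 is not a perfect cube.
  y = -3: RHS = -146 is not a perfect cube.
Continuing the search up to |y| = 30 finds no solutions either.
No (x, y) in the scanned range satisfies the equation.

No integer solutions with |y| ≤ 30.


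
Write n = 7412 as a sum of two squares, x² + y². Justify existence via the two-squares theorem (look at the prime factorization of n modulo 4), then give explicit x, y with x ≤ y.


Step 1: Factor n = 7412 = 2^2 · 17 · 109.
Step 2: Check the mod-4 condition on each prime factor: 2 = 2 (special); 17 ≡ 1 (mod 4), exponent 1; 109 ≡ 1 (mod 4), exponent 1.
All primes ≡ 3 (mod 4) appear to even exponent (or don't appear), so by the two-squares theorem n IS expressible as a sum of two squares.
Step 3: Build a representation. Group n = k² · m with k = 2 and m = 17 · 109 = 1853 (a product of primes ≡ 1 (mod 4)); a representation of m scales to one of n via (k·x)² + (k·y)² = k²(x² + y²). Each prime p ≡ 1 (mod 4) is itself a sum of two squares; find a² by testing p − a² for a perfect square:
  17: 17 − 1² = 16 = 4² ⇒ 17 = 1² + 4².
  109: 109 − 1² = 108, 109 − 2² = 105, 109 − 3² = 100 = 10² ⇒ 109 = 3² + 10².
  Combine using the Brahmagupta–Fibonacci identity (a² + b²)(c² + d²) = (ac − bd)² + (ad + bc)² = (ac + bd)² + (ad − bc)²:
  17 · 109 = 1853: from (1² + 4²)(3² + 10²), take (1·3 − 4·10, 1·10 + 4·3) = (3 − 40, 10 + 12) = (-37, 22); dropping signs (only squares matter) gives (37, 22); check 37² + 22² = 1369 + 484 = 1853 ✓.
  Scale by k = 2: (2·37, 2·22) = (74, 44).
Step 4: Order so x ≤ y and verify: 44² + 74² = 1936 + 5476 = 7412 = n. ✓

n = 7412 = 44² + 74² (one valid representation with x ≤ y).


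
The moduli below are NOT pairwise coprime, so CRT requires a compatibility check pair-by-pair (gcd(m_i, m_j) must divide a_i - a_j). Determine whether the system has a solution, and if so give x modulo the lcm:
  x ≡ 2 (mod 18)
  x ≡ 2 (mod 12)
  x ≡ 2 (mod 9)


Moduli 18, 12, 9 are not pairwise coprime, so CRT works modulo lcm(m_i) when all pairwise compatibility conditions hold.
Pairwise compatibility: gcd(m_i, m_j) must divide a_i - a_j for every pair.
Merge one congruence at a time:
  Start: x ≡ 2 (mod 18).
  Combine with x ≡ 2 (mod 12): gcd(18, 12) = 6; 2 - 2 = 0, which IS divisible by 6, so compatible.
    Write x = 2 + 18·t and substitute into x ≡ 2 (mod 12): 18·t ≡ 2 − 2 = 0 (mod 12).
    Divide the congruence (and modulus) by g = 6: 3·t ≡ 0 (mod 2).
    Reduce coefficients mod 2: 1·t ≡ 0 (mod 2).
    So t ≡ 0 (mod 2).
    Then x = 2 + 18·0 = 2, valid modulo lcm(18, 12) = 36: x ≡ 2 (mod 36).
  Combine with x ≡ 2 (mod 9): gcd(36, 9) = 9; 2 - 2 = 0, which IS divisible by 9, so compatible.
    Write x = 2 + 36·t and substitute into x ≡ 2 (mod 9): 36·t ≡ 2 − 2 = 0 (mod 9).
    Divide the congruence (and modulus) by g = 9: 4·t ≡ 0 (mod 1).
    Modulo 1 every t works; take t = 0.
    Then x = 2 + 36·0 = 2, valid modulo lcm(36, 9) = 36: x ≡ 2 (mod 36).
Verify: 2 mod 18 = 2, 2 mod 12 = 2, 2 mod 9 = 2.

x ≡ 2 (mod 36).


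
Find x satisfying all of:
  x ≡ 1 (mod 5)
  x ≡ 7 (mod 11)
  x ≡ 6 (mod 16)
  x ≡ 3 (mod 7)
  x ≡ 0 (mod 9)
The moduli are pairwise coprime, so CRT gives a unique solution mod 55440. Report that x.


Product of moduli M = 5 · 11 · 16 · 7 · 9 = 55440.
Merge one congruence at a time:
  Start: x ≡ 1 (mod 5).
  Combine with x ≡ 7 (mod 11); new modulus lcm = 55.
    Write x = 1 + 5·t and substitute into x ≡ 7 (mod 11): 5·t ≡ 7 − 1 = 6 (mod 11).
    The inverse of 5 mod 11 is 9 (since 5·9 = 45 = 4·11 + 1), so t ≡ 9·6 = 54 ≡ 10 (mod 11).
    Then x = 1 + 5·10 = 51, valid modulo lcm(5, 11) = 55: x ≡ 51 (mod 55).
  Combine with x ≡ 6 (mod 16); new modulus lcm = 880.
    Write x = 51 + 55·t and substitute into x ≡ 6 (mod 16): 55·t ≡ 6 − 51 = -45 (mod 16).
    Reduce coefficients mod 16: 7·t ≡ 3 (mod 16).
    The inverse of 7 mod 16 is 7 (since 7·7 = 49 = 3·16 + 1), so t ≡ 7·3 = 21 ≡ 5 (mod 16).
    Then x = 51 + 55·5 = 326, valid modulo lcm(55, 16) = 880: x ≡ 326 (mod 880).
  Combine with x ≡ 3 (mod 7); new modulus lcm = 6160.
    Write x = 326 + 880·t and substitute into x ≡ 3 (mod 7): 880·t ≡ 3 − 326 = -323 (mod 7).
    Reduce coefficients mod 7: 5·t ≡ 6 (mod 7).
    The inverse of 5 mod 7 is 3 (since 5·3 = 15 = 2·7 + 1), so t ≡ 3·6 = 18 ≡ 4 (mod 7).
    Then x = 326 + 880·4 = 3846, valid modulo lcm(880, 7) = 6160: x ≡ 3846 (mod 6160).
  Combine with x ≡ 0 (mod 9); new modulus lcm = 55440.
    Write x = 3846 + 6160·t and substitute into x ≡ 0 (mod 9): 6160·t ≡ 0 − 3846 = -3846 (mod 9).
    Reduce coefficients mod 9: 4·t ≡ 6 (mod 9).
    The inverse of 4 mod 9 is 7 (since 4·7 = 28 = 3·9 + 1), so t ≡ 7·6 = 42 ≡ 6 (mod 9).
    Then x = 3846 + 6160·6 = 40806, valid modulo lcm(6160, 9) = 55440: x ≡ 40806 (mod 55440).
Verify against each original: 40806 mod 5 = 1, 40806 mod 11 = 7, 40806 mod 16 = 6, 40806 mod 7 = 3, 40806 mod 9 = 0.

x ≡ 40806 (mod 55440).


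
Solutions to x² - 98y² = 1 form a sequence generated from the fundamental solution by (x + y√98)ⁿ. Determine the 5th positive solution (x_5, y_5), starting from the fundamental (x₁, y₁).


Step 1: Find the fundamental solution (x₁, y₁) of x² - 98y² = 1.
  Expand √98 as a continued fraction. a₀ = ⌊√98⌋ = 9; iterate m_{k+1} = d_k·a_k − m_k, d_{k+1} = (98 − m_{k+1}²)/d_k, a_{k+1} = ⌊(a₀ + m_{k+1})/d_{k+1}⌋ (starting m₀ = 0, d₀ = 1), with convergents p_k = a_k·p_{k-1} + p_{k-2}, q_k = a_k·q_{k-1} + q_{k-2} (p₋₁ = 1, q₋₁ = 0):
  k = 0: a₀ = 9; p₀/q₀ = 9/1; p₀² − 98·q₀² = 81 − 98 = -17.
  k = 1: m = 9, d = 17, a = ⌊(9 + 9)/17⌋ = 1; p/q = (1·9 + 1)/(1·1 + 0) = 10/1; p² − 98·q² = 100 − 98 = 2.
  k = 2: m = 8, d = 2, a = ⌊(9 + 8)/2⌋ = 8; p/q = (8·10 + 9)/(8·1 + 1) = 89/9; p² − 98·q² = 7921 − 7938 = -17.
  k = 3: m = 8, d = 17, a = ⌊(9 + 8)/17⌋ = 1; p/q = (1·89 + 10)/(1·9 + 1) = 99/10; p² − 98·q² = 9801 − 9800 = 1.
  The first convergent with p² − 98·q² = 1 gives the fundamental solution (x₁, y₁) = (99, 10).
Step 2: Apply the recurrence (x_{n+1}, y_{n+1}) = (x₁x_n + 98y₁y_n, x₁y_n + y₁x_n) repeatedly.
  From (x_1, y_1) = (99, 10): x_2 = 99·99 + 98·10·10 = 19601; y_2 = 99·10 + 10·99 = 1980.
  From (x_2, y_2) = (19601, 1980): x_3 = 99·19601 + 98·10·1980 = 3880899; y_3 = 99·1980 + 10·19601 = 392030.
  From (x_3, y_3) = (3880899, 392030): x_4 = 99·3880899 + 98·10·392030 = 768398401; y_4 = 99·392030 + 10·3880899 = 77619960.
  From (x_4, y_4) = (768398401, 77619960): x_5 = 99·768398401 + 98·10·77619960 = 152139002499; y_5 = 99·77619960 + 10·768398401 = 15368360050.
Step 3: Verify x_5² - 98·y_5² = 23146276081390728245001 - 23146276081390728245000 = 1 (should be 1). ✓

(x_1, y_1) = (99, 10); (x_5, y_5) = (152139002499, 15368360050).


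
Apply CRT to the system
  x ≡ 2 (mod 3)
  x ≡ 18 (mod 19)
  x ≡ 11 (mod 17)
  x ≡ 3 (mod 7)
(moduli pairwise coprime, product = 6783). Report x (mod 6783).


Product of moduli M = 3 · 19 · 17 · 7 = 6783.
Merge one congruence at a time:
  Start: x ≡ 2 (mod 3).
  Combine with x ≡ 18 (mod 19); new modulus lcm = 57.
    Write x = 2 + 3·t and substitute into x ≡ 18 (mod 19): 3·t ≡ 18 − 2 = 16 (mod 19).
    The inverse of 3 mod 19 is 13 (since 3·13 = 39 = 2·19 + 1), so t ≡ 13·16 = 208 ≡ 18 (mod 19).
    Then x = 2 + 3·18 = 56, valid modulo lcm(3, 19) = 57: x ≡ 56 (mod 57).
  Combine with x ≡ 11 (mod 17); new modulus lcm = 969.
    Write x = 56 + 57·t and substitute into x ≡ 11 (mod 17): 57·t ≡ 11 − 56 = -45 (mod 17).
    Reduce coefficients mod 17: 6·t ≡ 6 (mod 17).
    The inverse of 6 mod 17 is 3 (since 6·3 = 18 = 1·17 + 1), so t ≡ 3·6 = 18 ≡ 1 (mod 17).
    Then x = 56 + 57·1 = 113, valid modulo lcm(57, 17) = 969: x ≡ 113 (mod 969).
  Combine with x ≡ 3 (mod 7); new modulus lcm = 6783.
    Write x = 113 + 969·t and substitute into x ≡ 3 (mod 7): 969·t ≡ 3 − 113 = -110 (mod 7).
    Reduce coefficients mod 7: 3·t ≡ 2 (mod 7).
    The inverse of 3 mod 7 is 5 (since 3·5 = 15 = 2·7 + 1), so t ≡ 5·2 = 10 ≡ 3 (mod 7).
    Then x = 113 + 969·3 = 3020, valid modulo lcm(969, 7) = 6783: x ≡ 3020 (mod 6783).
Verify against each original: 3020 mod 3 = 2, 3020 mod 19 = 18, 3020 mod 17 = 11, 3020 mod 7 = 3.

x ≡ 3020 (mod 6783).


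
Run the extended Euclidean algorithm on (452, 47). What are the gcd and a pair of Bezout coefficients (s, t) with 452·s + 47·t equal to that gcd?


Euclidean algorithm on (452, 47) — divide until remainder is 0:
  452 = 9 · 47 + 29
  47 = 1 · 29 + 18
  29 = 1 · 18 + 11
  18 = 1 · 11 + 7
  11 = 1 · 7 + 4
  7 = 1 · 4 + 3
  4 = 1 · 3 + 1
  3 = 3 · 1 + 0
gcd(452, 47) = 1.
Track Bezout coefficients alongside the remainders: start with r₀ = 452 = a·1 + b·0 (s = 1, t = 0) and r₁ = 47 = a·0 + b·1 (s = 0, t = 1); each new remainder r_{k+1} = r_{k-1} − q_k·r_k inherits s_{k+1} = s_{k-1} − q_k·s_k, t_{k+1} = t_{k-1} − q_k·t_k, so r_k = a·s_k + b·t_k at every step:
  q = 9: r = 29, s = 1 − 9·0 = 1, t = 0 − 9·1 = -9  (check: 452·1 + 47·(-9) = 29)
  q = 1: r = 18, s = 0 − 1·1 = -1, t = 1 − 1·(-9) = 10  (check: 452·(-1) + 47·10 = 18)
  q = 1: r = 11, s = 1 − 1·(-1) = 2, t = -9 − 1·10 = -19  (check: 452·2 + 47·(-19) = 11)
  q = 1: r = 7, s = -1 − 1·2 = -3, t = 10 − 1·(-19) = 29  (check: 452·(-3) + 47·29 = 7)
  q = 1: r = 4, s = 2 − 1·(-3) = 5, t = -19 − 1·29 = -48  (check: 452·5 + 47·(-48) = 4)
  q = 1: r = 3, s = -3 − 1·5 = -8, t = 29 − 1·(-48) = 77  (check: 452·(-8) + 47·77 = 3)
  q = 1: r = 1, s = 5 − 1·(-8) = 13, t = -48 − 1·77 = -125  (check: 452·13 + 47·(-125) = 1)
The row with r = 1 (the gcd) gives the Bezout coefficients s = 13, t = -125.
Result: 452 · (13) + 47 · (-125) = 1.

gcd(452, 47) = 1; s = 13, t = -125 (check: 452·13 + 47·(-125) = 1).


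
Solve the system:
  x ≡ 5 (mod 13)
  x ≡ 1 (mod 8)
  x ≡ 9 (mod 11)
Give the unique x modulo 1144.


Moduli 13, 8, 11 are pairwise coprime; by CRT there is a unique solution modulo M = 13 · 8 · 11 = 1144.
Solve pairwise, accumulating the modulus:
  Start with x ≡ 5 (mod 13).
  Combine with x ≡ 1 (mod 8): since gcd(13, 8) = 1, we get a unique residue mod 104.
    Write x = 5 + 13·t and substitute into x ≡ 1 (mod 8): 13·t ≡ 1 − 5 = -4 (mod 8).
    Reduce coefficients mod 8: 5·t ≡ 4 (mod 8).
    The inverse of 5 mod 8 is 5 (since 5·5 = 25 = 3·8 + 1), so t ≡ 5·4 = 20 ≡ 4 (mod 8).
    Then x = 5 + 13·4 = 57, valid modulo lcm(13, 8) = 104: x ≡ 57 (mod 104).
  Combine with x ≡ 9 (mod 11): since gcd(104, 11) = 1, we get a unique residue mod 1144.
    Write x = 57 + 104·t and substitute into x ≡ 9 (mod 11): 104·t ≡ 9 − 57 = -48 (mod 11).
    Reduce coefficients mod 11: 5·t ≡ 7 (mod 11).
    The inverse of 5 mod 11 is 9 (since 5·9 = 45 = 4·11 + 1), so t ≡ 9·7 = 63 ≡ 8 (mod 11).
    Then x = 57 + 104·8 = 889, valid modulo lcm(104, 11) = 1144: x ≡ 889 (mod 1144).
Verify: 889 mod 13 = 5 ✓, 889 mod 8 = 1 ✓, 889 mod 11 = 9 ✓.

x ≡ 889 (mod 1144).


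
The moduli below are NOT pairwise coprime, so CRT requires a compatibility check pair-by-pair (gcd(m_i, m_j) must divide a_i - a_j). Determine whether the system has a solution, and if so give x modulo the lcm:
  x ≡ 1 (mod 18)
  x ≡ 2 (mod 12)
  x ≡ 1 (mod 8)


Moduli 18, 12, 8 are not pairwise coprime, so CRT works modulo lcm(m_i) when all pairwise compatibility conditions hold.
Pairwise compatibility: gcd(m_i, m_j) must divide a_i - a_j for every pair.
Merge one congruence at a time:
  Start: x ≡ 1 (mod 18).
  Combine with x ≡ 2 (mod 12): gcd(18, 12) = 6, and 2 - 1 = 1 is NOT divisible by 6.
    ⇒ system is inconsistent (no integer solution).

No solution (the system is inconsistent).


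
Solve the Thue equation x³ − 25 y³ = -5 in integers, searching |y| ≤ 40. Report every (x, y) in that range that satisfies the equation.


The equation is x³ - 25y³ = -5. For fixed y, x³ = 25·y³ − 5, so a solution requires the RHS to be a perfect cube.
Strategy: iterate y from -40 to 40, compute RHS = 25·y³ − 5, and check whether it is a (positive or negative) perfect cube.
Check small values of y:
  y = 0: RHS = -5 is not a perfect cube.
  y = 1: RHS = 20 is not a perfect cube.
  y = -1: RHS = -30 is not a perfect cube.
  y = 2: RHS = 195 is not a perfect cube.
  y = -2: RHS = -205 is not a perfect cube.
  y = 3: RHS = 670 is not a perfect cube.
  y = -3: RHS = -680 is not a perfect cube.
Continuing the search up to |y| = 40 finds no solutions either.
No (x, y) in the scanned range satisfies the equation.

No integer solutions with |y| ≤ 40.


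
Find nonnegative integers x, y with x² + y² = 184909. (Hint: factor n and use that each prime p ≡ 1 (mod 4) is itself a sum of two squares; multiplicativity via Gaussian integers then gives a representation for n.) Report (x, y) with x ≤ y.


Step 1: Factor n = 184909 = 17 · 73 · 149.
Step 2: Check the mod-4 condition on each prime factor: 17 ≡ 1 (mod 4), exponent 1; 73 ≡ 1 (mod 4), exponent 1; 149 ≡ 1 (mod 4), exponent 1.
All primes ≡ 3 (mod 4) appear to even exponent (or don't appear), so by the two-squares theorem n IS expressible as a sum of two squares.
Step 3: Build a representation. Here n = 17 · 73 · 149 is a product of primes ≡ 1 (mod 4). Each prime p ≡ 1 (mod 4) is itself a sum of two squares; find a² by testing p − a² for a perfect square:
  17: 17 − 1² = 16 = 4² ⇒ 17 = 1² + 4².
  73: 73 − 1² = 72, 73 − 2² = 69, 73 − 3² = 64 = 8² ⇒ 73 = 3² + 8².
  149: 149 − 1² = 148, 149 − 2² = 145, 149 − 3² = 140, 149 − 4² = 133, 149 − 5² = 124, 149 − 6² = 113, 149 − 7² = 100 = 10² ⇒ 149 = 7² + 10².
  Combine using the Brahmagupta–Fibonacci identity (a² + b²)(c² + d²) = (ac − bd)² + (ad + bc)² = (ac + bd)² + (ad − bc)²:
  17 · 73 = 1241: from (1² + 4²)(3² + 8²), take (1·3 − 4·8, 1·8 + 4·3) = (3 − 32, 8 + 12) = (-29, 20); dropping signs (only squares matter) gives (29, 20); check 29² + 20² = 841 + 400 = 1241 ✓.
  1241 · 149 = 184909: from (29² + 20²)(7² + 10²), take (29·7 − 20·10, 29·10 + 20·7) = (203 − 200, 290 + 140) = (3, 430); check 3² + 430² = 9 + 184900 = 184909 ✓.
Step 4: Order so x ≤ y and verify: 3² + 430² = 9 + 184900 = 184909 = n. ✓

n = 184909 = 3² + 430² (one valid representation with x ≤ y).


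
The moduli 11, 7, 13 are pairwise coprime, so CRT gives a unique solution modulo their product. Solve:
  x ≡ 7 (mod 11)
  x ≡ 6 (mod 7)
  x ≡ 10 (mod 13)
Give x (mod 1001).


Moduli 11, 7, 13 are pairwise coprime; by CRT there is a unique solution modulo M = 11 · 7 · 13 = 1001.
Solve pairwise, accumulating the modulus:
  Start with x ≡ 7 (mod 11).
  Combine with x ≡ 6 (mod 7): since gcd(11, 7) = 1, we get a unique residue mod 77.
    Write x = 7 + 11·t and substitute into x ≡ 6 (mod 7): 11·t ≡ 6 − 7 = -1 (mod 7).
    Reduce coefficients mod 7: 4·t ≡ 6 (mod 7).
    The inverse of 4 mod 7 is 2 (since 4·2 = 8 = 1·7 + 1), so t ≡ 2·6 = 12 ≡ 5 (mod 7).
    Then x = 7 + 11·5 = 62, valid modulo lcm(11, 7) = 77: x ≡ 62 (mod 77).
  Combine with x ≡ 10 (mod 13): since gcd(77, 13) = 1, we get a unique residue mod 1001.
    Write x = 62 + 77·t and substitute into x ≡ 10 (mod 13): 77·t ≡ 10 − 62 = -52 (mod 13).
    Reduce coefficients mod 13: 12·t ≡ 0 (mod 13).
    The inverse of 12 mod 13 is 12 (since 12·12 = 144 = 11·13 + 1), so t ≡ 12·0 = 0 ≡ 0 (mod 13).
    Then x = 62 + 77·0 = 62, valid modulo lcm(77, 13) = 1001: x ≡ 62 (mod 1001).
Verify: 62 mod 11 = 7 ✓, 62 mod 7 = 6 ✓, 62 mod 13 = 10 ✓.

x ≡ 62 (mod 1001).


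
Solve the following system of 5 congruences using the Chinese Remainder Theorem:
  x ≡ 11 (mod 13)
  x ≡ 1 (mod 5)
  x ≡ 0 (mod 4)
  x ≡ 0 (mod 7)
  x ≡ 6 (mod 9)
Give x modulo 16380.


Product of moduli M = 13 · 5 · 4 · 7 · 9 = 16380.
Merge one congruence at a time:
  Start: x ≡ 11 (mod 13).
  Combine with x ≡ 1 (mod 5); new modulus lcm = 65.
    Write x = 11 + 13·t and substitute into x ≡ 1 (mod 5): 13·t ≡ 1 − 11 = -10 (mod 5).
    Reduce coefficients mod 5: 3·t ≡ 0 (mod 5).
    The inverse of 3 mod 5 is 2 (since 3·2 = 6 = 1·5 + 1), so t ≡ 2·0 = 0 ≡ 0 (mod 5).
    Then x = 11 + 13·0 = 11, valid modulo lcm(13, 5) = 65: x ≡ 11 (mod 65).
  Combine with x ≡ 0 (mod 4); new modulus lcm = 260.
    Write x = 11 + 65·t and substitute into x ≡ 0 (mod 4): 65·t ≡ 0 − 11 = -11 (mod 4).
    Reduce coefficients mod 4: 1·t ≡ 1 (mod 4).
    So t ≡ 1 (mod 4).
    Then x = 11 + 65·1 = 76, valid modulo lcm(65, 4) = 260: x ≡ 76 (mod 260).
  Combine with x ≡ 0 (mod 7); new modulus lcm = 1820.
    Write x = 76 + 260·t and substitute into x ≡ 0 (mod 7): 260·t ≡ 0 − 76 = -76 (mod 7).
    Reduce coefficients mod 7: 1·t ≡ 1 (mod 7).
    So t ≡ 1 (mod 7).
    Then x = 76 + 260·1 = 336, valid modulo lcm(260, 7) = 1820: x ≡ 336 (mod 1820).
  Combine with x ≡ 6 (mod 9); new modulus lcm = 16380.
    Write x = 336 + 1820·t and substitute into x ≡ 6 (mod 9): 1820·t ≡ 6 − 336 = -330 (mod 9).
    Reduce coefficients mod 9: 2·t ≡ 3 (mod 9).
    The inverse of 2 mod 9 is 5 (since 2·5 = 10 = 1·9 + 1), so t ≡ 5·3 = 15 ≡ 6 (mod 9).
    Then x = 336 + 1820·6 = 11256, valid modulo lcm(1820, 9) = 16380: x ≡ 11256 (mod 16380).
Verify against each original: 11256 mod 13 = 11, 11256 mod 5 = 1, 11256 mod 4 = 0, 11256 mod 7 = 0, 11256 mod 9 = 6.

x ≡ 11256 (mod 16380).


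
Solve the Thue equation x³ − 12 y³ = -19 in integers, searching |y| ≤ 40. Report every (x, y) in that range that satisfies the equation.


The equation is x³ - 12y³ = -19. For fixed y, x³ = 12·y³ − 19, so a solution requires the RHS to be a perfect cube.
Strategy: iterate y from -40 to 40, compute RHS = 12·y³ − 19, and check whether it is a (positive or negative) perfect cube.
Check small values of y:
  y = 0: RHS = -19 is not a perfect cube.
  y = 1: RHS = -7 is not a perfect cube.
  y = -1: RHS = -31 is not a perfect cube.
  y = 2: RHS = 77 is not a perfect cube.
  y = -2: RHS = -115 is not a perfect cube.
  y = 3: RHS = 305 is not a perfect cube.
  y = -3: RHS = -343 = (-7)³ ⇒ x = -7 works.
Continuing the search up to |y| = 40 finds no further solutions beyond those listed.
Collected solutions: (-7, -3).

Solutions (with |y| ≤ 40): (-7, -3).


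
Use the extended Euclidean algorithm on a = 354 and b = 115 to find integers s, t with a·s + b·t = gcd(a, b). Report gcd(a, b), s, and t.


Euclidean algorithm on (354, 115) — divide until remainder is 0:
  354 = 3 · 115 + 9
  115 = 12 · 9 + 7
  9 = 1 · 7 + 2
  7 = 3 · 2 + 1
  2 = 2 · 1 + 0
gcd(354, 115) = 1.
Track Bezout coefficients alongside the remainders: start with r₀ = 354 = a·1 + b·0 (s = 1, t = 0) and r₁ = 115 = a·0 + b·1 (s = 0, t = 1); each new remainder r_{k+1} = r_{k-1} − q_k·r_k inherits s_{k+1} = s_{k-1} − q_k·s_k, t_{k+1} = t_{k-1} − q_k·t_k, so r_k = a·s_k + b·t_k at every step:
  q = 3: r = 9, s = 1 − 3·0 = 1, t = 0 − 3·1 = -3  (check: 354·1 + 115·(-3) = 9)
  q = 12: r = 7, s = 0 − 12·1 = -12, t = 1 − 12·(-3) = 37  (check: 354·(-12) + 115·37 = 7)
  q = 1: r = 2, s = 1 − 1·(-12) = 13, t = -3 − 1·37 = -40  (check: 354·13 + 115·(-40) = 2)
  q = 3: r = 1, s = -12 − 3·13 = -51, t = 37 − 3·(-40) = 157  (check: 354·(-51) + 115·157 = 1)
The row with r = 1 (the gcd) gives the Bezout coefficients s = -51, t = 157.
Result: 354 · (-51) + 115 · (157) = 1.

gcd(354, 115) = 1; s = -51, t = 157 (check: 354·(-51) + 115·157 = 1).


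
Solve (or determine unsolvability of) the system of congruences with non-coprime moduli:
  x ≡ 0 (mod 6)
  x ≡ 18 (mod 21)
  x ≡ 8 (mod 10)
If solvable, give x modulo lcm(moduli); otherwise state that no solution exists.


Moduli 6, 21, 10 are not pairwise coprime, so CRT works modulo lcm(m_i) when all pairwise compatibility conditions hold.
Pairwise compatibility: gcd(m_i, m_j) must divide a_i - a_j for every pair.
Merge one congruence at a time:
  Start: x ≡ 0 (mod 6).
  Combine with x ≡ 18 (mod 21): gcd(6, 21) = 3; 18 - 0 = 18, which IS divisible by 3, so compatible.
    Write x = 0 + 6·t and substitute into x ≡ 18 (mod 21): 6·t ≡ 18 − 0 = 18 (mod 21).
    Divide the congruence (and modulus) by g = 3: 2·t ≡ 6 (mod 7).
    The inverse of 2 mod 7 is 4 (since 2·4 = 8 = 1·7 + 1), so t ≡ 4·6 = 24 ≡ 3 (mod 7).
    Then x = 0 + 6·3 = 18, valid modulo lcm(6, 21) = 42: x ≡ 18 (mod 42).
  Combine with x ≡ 8 (mod 10): gcd(42, 10) = 2; 8 - 18 = -10, which IS divisible by 2, so compatible.
    Write x = 18 + 42·t and substitute into x ≡ 8 (mod 10): 42·t ≡ 8 − 18 = -10 (mod 10).
    Divide the congruence (and modulus) by g = 2: 21·t ≡ -5 (mod 5).
    Reduce coefficients mod 5: 1·t ≡ 0 (mod 5).
    So t ≡ 0 (mod 5).
    Then x = 18 + 42·0 = 18, valid modulo lcm(42, 10) = 210: x ≡ 18 (mod 210).
Verify: 18 mod 6 = 0, 18 mod 21 = 18, 18 mod 10 = 8.

x ≡ 18 (mod 210).


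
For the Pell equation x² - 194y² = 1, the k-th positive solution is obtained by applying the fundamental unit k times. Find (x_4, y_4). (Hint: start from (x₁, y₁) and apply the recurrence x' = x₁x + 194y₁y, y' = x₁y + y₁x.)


Step 1: Find the fundamental solution (x₁, y₁) of x² - 194y² = 1.
  Expand √194 as a continued fraction. a₀ = ⌊√194⌋ = 13; iterate m_{k+1} = d_k·a_k − m_k, d_{k+1} = (194 − m_{k+1}²)/d_k, a_{k+1} = ⌊(a₀ + m_{k+1})/d_{k+1}⌋ (starting m₀ = 0, d₀ = 1), with convergents p_k = a_k·p_{k-1} + p_{k-2}, q_k = a_k·q_{k-1} + q_{k-2} (p₋₁ = 1, q₋₁ = 0):
  k = 0: a₀ = 13; p₀/q₀ = 13/1; p₀² − 194·q₀² = 169 − 194 = -25.
  k = 1: m = 13, d = 25, a = ⌊(13 + 13)/25⌋ = 1; p/q = (1·13 + 1)/(1·1 + 0) = 14/1; p² − 194·q² = 196 − 194 = 2.
  k = 2: m = 12, d = 2, a = ⌊(13 + 12)/2⌋ = 12; p/q = (12·14 + 13)/(12·1 + 1) = 181/13; p² − 194·q² = 32761 − 32786 = -25.
  k = 3: m = 12, d = 25, a = ⌊(13 + 12)/25⌋ = 1; p/q = (1·181 + 14)/(1·13 + 1) = 195/14; p² − 194·q² = 38025 − 38024 = 1.
  The first convergent with p² − 194·q² = 1 gives the fundamental solution (x₁, y₁) = (195, 14).
Step 2: Apply the recurrence (x_{n+1}, y_{n+1}) = (x₁x_n + 194y₁y_n, x₁y_n + y₁x_n) repeatedly.
  From (x_1, y_1) = (195, 14): x_2 = 195·195 + 194·14·14 = 76049; y_2 = 195·14 + 14·195 = 5460.
  From (x_2, y_2) = (76049, 5460): x_3 = 195·76049 + 194·14·5460 = 29658915; y_3 = 195·5460 + 14·76049 = 2129386.
  From (x_3, y_3) = (29658915, 2129386): x_4 = 195·29658915 + 194·14·2129386 = 11566900801; y_4 = 195·2129386 + 14·29658915 = 830455080.
Step 3: Verify x_4² - 194·y_4² = 133793194140174441601 - 133793194140174441600 = 1 (should be 1). ✓

(x_1, y_1) = (195, 14); (x_4, y_4) = (11566900801, 830455080).


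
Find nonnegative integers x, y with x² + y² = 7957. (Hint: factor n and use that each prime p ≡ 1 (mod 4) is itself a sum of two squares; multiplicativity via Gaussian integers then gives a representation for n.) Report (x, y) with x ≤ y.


Step 1: Factor n = 7957 = 73 · 109.
Step 2: Check the mod-4 condition on each prime factor: 73 ≡ 1 (mod 4), exponent 1; 109 ≡ 1 (mod 4), exponent 1.
All primes ≡ 3 (mod 4) appear to even exponent (or don't appear), so by the two-squares theorem n IS expressible as a sum of two squares.
Step 3: Build a representation. Here n = 73 · 109 is a product of primes ≡ 1 (mod 4). Each prime p ≡ 1 (mod 4) is itself a sum of two squares; find a² by testing p − a² for a perfect square:
  73: 73 − 1² = 72, 73 − 2² = 69, 73 − 3² = 64 = 8² ⇒ 73 = 3² + 8².
  109: 109 − 1² = 108, 109 − 2² = 105, 109 − 3² = 100 = 10² ⇒ 109 = 3² + 10².
  Combine using the Brahmagupta–Fibonacci identity (a² + b²)(c² + d²) = (ac − bd)² + (ad + bc)² = (ac + bd)² + (ad − bc)²:
  73 · 109 = 7957: from (3² + 8²)(3² + 10²), take (3·3 − 8·10, 3·10 + 8·3) = (9 − 80, 30 + 24) = (-71, 54); dropping signs (only squares matter) gives (71, 54); check 71² + 54² = 5041 + 2916 = 7957 ✓.
Step 4: Order so x ≤ y and verify: 54² + 71² = 2916 + 5041 = 7957 = n. ✓

n = 7957 = 54² + 71² (one valid representation with x ≤ y).
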